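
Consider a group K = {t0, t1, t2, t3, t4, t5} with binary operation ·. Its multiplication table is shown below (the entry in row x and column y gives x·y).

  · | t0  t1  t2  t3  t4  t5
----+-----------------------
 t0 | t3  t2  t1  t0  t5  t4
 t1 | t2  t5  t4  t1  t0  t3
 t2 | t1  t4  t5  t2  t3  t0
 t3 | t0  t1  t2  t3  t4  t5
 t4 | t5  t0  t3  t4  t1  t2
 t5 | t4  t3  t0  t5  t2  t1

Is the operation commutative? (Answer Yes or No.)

Yes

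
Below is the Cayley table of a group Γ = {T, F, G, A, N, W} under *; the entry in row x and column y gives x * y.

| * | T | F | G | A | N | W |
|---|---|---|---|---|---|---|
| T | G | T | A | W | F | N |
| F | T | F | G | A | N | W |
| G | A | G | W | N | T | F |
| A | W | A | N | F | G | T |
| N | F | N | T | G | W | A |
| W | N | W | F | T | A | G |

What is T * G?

A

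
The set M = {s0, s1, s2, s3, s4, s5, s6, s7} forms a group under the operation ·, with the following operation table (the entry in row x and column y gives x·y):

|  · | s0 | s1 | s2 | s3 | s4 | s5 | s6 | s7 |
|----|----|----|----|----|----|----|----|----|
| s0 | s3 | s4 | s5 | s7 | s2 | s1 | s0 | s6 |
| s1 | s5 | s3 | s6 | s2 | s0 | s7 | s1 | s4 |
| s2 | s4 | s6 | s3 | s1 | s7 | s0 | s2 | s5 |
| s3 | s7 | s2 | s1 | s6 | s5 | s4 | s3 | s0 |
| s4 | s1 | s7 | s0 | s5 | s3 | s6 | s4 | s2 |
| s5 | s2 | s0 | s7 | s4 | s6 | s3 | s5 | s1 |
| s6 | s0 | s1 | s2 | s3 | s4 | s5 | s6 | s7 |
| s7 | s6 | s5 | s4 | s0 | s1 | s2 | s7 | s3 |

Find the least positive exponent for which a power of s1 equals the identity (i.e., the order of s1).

The identity element is s6 (its row matches the header).
s1^1 = s1
s1^2 = s1·s1 = s3
s1^3 = s3·s1 = s2
s1^4 = s2·s1 = s6
The first power of s1 equal to the identity is s1^4, so ord(s1) = 4.

4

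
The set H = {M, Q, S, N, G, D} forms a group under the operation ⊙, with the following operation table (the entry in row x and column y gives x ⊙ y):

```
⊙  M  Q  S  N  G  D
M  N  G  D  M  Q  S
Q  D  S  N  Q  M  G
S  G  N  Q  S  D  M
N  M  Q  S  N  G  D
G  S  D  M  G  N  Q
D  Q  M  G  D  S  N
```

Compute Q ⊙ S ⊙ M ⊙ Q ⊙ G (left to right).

N

Q ⊙ S = N
N ⊙ M = M
M ⊙ Q = G
G ⊙ G = N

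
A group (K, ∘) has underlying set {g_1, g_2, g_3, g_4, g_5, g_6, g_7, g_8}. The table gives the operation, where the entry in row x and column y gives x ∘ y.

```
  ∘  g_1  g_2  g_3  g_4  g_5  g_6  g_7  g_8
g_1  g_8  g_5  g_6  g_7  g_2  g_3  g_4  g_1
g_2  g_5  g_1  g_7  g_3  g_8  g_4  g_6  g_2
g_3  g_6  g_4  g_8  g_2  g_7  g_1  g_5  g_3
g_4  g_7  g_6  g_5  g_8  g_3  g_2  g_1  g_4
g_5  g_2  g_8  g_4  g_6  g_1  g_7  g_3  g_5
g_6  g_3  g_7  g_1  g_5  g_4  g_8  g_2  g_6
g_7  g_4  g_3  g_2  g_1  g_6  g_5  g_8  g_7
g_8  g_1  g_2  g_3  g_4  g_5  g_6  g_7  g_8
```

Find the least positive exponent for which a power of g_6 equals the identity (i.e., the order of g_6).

2

The identity element is g_8 (its row matches the header).
g_6^1 = g_6
g_6^2 = g_6 ∘ g_6 = g_8
The first power of g_6 equal to the identity is g_6^2, so ord(g_6) = 2.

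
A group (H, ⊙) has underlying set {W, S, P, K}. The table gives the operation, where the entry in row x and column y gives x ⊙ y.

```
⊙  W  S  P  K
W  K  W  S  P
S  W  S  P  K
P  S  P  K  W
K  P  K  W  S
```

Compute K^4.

S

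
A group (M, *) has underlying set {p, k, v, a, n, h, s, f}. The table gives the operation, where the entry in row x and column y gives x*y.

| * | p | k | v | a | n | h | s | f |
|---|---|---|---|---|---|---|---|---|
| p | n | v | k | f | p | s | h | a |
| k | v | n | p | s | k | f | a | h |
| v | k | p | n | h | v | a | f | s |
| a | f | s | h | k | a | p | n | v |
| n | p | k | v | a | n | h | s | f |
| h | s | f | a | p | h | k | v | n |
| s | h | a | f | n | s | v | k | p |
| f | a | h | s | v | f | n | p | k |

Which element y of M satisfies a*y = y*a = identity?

First locate the identity: row n matches the header, so n is the identity.
Scan row a for n: a*s = n. Hence a^(-1) = s.

s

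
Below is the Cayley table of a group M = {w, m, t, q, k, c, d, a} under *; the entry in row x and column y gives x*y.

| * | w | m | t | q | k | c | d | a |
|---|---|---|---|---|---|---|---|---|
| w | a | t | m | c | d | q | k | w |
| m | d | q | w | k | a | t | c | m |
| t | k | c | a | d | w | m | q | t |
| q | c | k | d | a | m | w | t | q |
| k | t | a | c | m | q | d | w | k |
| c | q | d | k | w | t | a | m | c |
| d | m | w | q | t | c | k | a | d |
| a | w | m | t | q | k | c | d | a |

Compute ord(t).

The identity element is a (its row matches the header).
t^1 = t
t^2 = t*t = a
The first power of t equal to the identity is t^2, so ord(t) = 2.

2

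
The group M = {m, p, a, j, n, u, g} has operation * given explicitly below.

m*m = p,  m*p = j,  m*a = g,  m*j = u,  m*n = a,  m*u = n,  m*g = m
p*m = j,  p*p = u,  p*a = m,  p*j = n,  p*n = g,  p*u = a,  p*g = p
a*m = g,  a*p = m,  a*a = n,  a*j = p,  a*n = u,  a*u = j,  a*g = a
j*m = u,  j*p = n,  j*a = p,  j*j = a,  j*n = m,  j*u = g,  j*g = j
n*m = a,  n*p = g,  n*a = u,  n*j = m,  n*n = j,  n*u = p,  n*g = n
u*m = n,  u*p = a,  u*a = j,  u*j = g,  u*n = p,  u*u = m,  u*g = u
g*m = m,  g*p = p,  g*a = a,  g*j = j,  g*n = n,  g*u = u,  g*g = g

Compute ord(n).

The identity element is g (its row matches the header).
n^1 = n
n^2 = n * n = j
n^3 = j * n = m
n^4 = m * n = a
n^5 = a * n = u
n^6 = u * n = p
n^7 = p * n = g
The first power of n equal to the identity is n^7, so ord(n) = 7.

7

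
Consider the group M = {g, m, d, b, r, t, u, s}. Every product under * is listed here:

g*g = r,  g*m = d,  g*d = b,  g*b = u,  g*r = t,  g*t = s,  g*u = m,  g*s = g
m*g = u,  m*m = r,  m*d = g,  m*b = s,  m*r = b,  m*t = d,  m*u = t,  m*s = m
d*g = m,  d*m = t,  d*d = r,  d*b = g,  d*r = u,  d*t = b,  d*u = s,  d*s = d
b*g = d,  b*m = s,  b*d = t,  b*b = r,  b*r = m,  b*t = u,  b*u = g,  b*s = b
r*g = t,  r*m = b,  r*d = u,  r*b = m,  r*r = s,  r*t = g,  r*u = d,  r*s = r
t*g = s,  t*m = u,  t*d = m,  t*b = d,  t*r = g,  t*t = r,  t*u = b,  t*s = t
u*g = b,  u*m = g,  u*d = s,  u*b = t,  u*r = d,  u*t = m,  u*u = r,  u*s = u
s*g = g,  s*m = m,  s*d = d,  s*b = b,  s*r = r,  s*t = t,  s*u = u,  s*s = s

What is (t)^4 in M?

s

t^1 = t
t^2 = t*t = r
t^3 = r*t = g
t^4 = g*t = s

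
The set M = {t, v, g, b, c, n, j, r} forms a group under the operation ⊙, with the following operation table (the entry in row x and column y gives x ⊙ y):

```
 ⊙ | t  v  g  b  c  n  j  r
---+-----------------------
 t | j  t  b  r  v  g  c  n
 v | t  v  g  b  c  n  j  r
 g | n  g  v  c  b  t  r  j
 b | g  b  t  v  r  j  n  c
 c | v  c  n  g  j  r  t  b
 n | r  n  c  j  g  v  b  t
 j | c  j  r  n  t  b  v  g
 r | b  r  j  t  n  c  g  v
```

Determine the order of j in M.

2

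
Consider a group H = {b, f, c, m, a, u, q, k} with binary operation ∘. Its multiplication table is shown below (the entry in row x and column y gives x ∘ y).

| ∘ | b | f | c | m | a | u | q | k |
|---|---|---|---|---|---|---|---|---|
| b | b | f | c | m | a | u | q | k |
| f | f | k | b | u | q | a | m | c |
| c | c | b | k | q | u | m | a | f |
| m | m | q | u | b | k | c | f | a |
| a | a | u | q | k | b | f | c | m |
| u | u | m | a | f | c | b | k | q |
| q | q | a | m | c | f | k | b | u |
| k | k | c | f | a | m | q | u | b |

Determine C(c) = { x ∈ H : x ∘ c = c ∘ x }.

Compare row c with column c entry by entry.
k ∘ c = f = c ∘ k, so k commutes with c.
q ∘ c = m but c ∘ q = a, so q does not.
Collecting the elements that commute with c: C(c) = {b, c, f, k}.

{b, c, f, k}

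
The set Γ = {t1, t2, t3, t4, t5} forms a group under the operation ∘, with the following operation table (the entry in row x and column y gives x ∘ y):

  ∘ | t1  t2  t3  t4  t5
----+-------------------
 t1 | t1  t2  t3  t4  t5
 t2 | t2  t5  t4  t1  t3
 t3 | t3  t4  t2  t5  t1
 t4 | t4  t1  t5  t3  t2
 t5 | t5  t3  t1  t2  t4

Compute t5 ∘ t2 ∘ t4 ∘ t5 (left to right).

t5 ∘ t2 = t3
t3 ∘ t4 = t5
t5 ∘ t5 = t4

t4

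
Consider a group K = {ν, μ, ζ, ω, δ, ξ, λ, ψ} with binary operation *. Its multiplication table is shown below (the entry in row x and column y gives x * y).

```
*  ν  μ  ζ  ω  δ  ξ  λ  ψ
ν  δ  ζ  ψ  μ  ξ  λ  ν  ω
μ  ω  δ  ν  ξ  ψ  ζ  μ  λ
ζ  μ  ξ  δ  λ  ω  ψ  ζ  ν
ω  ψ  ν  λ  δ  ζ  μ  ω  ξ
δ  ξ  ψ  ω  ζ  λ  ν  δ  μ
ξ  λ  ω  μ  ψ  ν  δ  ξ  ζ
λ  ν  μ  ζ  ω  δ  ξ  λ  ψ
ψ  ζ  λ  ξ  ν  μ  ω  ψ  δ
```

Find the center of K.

{δ, λ}

An element z is central iff its row equals its column in the table.
For ν: ν * ψ = ω ≠ ζ = ψ * ν, so ν ∉ Z.
Checking each element this way leaves Z(K) = {δ, λ}.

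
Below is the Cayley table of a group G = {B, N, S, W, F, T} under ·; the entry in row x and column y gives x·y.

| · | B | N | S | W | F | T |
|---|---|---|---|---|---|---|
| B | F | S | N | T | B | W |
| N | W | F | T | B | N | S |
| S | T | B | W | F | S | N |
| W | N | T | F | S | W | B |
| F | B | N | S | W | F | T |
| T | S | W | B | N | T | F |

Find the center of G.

An element z is central iff its row equals its column in the table.
For B: B·S = N ≠ T = S·B, so B ∉ Z.
Checking each element this way leaves Z(G) = {F}.

{F}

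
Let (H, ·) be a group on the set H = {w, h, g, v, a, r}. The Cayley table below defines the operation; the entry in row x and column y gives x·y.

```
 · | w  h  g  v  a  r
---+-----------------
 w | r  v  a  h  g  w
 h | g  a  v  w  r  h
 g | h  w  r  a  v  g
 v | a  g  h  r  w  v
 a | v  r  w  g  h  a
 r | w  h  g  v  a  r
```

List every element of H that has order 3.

{a, h}

Identity is r. Compute the order of each non-identity element by repeated multiplication:
  w: w → r  (order 2)
  h: h → a → r  (order 3)
  g: g → r  (order 2)
  v: v → r  (order 2)
  a: a → h → r  (order 3)
Elements of order 3: {a, h}.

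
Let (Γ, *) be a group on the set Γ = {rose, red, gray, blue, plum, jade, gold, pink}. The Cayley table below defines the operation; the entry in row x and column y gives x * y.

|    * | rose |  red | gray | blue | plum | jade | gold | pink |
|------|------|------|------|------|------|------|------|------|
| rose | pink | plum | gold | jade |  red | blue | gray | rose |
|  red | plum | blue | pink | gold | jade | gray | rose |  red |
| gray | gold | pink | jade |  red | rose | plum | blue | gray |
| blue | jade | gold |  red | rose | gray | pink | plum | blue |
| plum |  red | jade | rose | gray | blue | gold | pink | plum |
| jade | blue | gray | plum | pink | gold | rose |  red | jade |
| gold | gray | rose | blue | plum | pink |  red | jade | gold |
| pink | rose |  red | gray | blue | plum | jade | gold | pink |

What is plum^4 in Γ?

plum^1 = plum
plum^2 = plum * plum = blue
plum^3 = blue * plum = gray
plum^4 = gray * plum = rose

rose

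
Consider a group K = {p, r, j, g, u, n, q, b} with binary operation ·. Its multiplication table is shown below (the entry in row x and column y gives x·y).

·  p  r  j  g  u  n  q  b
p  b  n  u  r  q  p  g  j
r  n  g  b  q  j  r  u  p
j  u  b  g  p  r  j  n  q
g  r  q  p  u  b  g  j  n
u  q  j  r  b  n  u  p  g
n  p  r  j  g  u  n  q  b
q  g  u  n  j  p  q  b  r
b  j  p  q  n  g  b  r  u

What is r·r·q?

r·r = g
g·q = j
(Structurally, K here is isomorphic to the cyclic group Z_8.)

j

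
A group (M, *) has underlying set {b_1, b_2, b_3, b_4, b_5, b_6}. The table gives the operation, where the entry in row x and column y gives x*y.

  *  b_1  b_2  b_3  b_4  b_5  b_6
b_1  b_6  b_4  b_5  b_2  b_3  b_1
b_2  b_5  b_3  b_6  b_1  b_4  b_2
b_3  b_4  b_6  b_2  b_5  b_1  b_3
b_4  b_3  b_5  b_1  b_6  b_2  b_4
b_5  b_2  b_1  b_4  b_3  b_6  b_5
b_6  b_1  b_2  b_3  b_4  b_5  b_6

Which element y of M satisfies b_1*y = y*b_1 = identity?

b_1

First locate the identity: row b_6 matches the header, so b_6 is the identity.
Scan row b_1 for b_6: b_1*b_1 = b_6. Hence b_1^(-1) = b_1.
(Structurally, M here is isomorphic to the symmetric group S_3.)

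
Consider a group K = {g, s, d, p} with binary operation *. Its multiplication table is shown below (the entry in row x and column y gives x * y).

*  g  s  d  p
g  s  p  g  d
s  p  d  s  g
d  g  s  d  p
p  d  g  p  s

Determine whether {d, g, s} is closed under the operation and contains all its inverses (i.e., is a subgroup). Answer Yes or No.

No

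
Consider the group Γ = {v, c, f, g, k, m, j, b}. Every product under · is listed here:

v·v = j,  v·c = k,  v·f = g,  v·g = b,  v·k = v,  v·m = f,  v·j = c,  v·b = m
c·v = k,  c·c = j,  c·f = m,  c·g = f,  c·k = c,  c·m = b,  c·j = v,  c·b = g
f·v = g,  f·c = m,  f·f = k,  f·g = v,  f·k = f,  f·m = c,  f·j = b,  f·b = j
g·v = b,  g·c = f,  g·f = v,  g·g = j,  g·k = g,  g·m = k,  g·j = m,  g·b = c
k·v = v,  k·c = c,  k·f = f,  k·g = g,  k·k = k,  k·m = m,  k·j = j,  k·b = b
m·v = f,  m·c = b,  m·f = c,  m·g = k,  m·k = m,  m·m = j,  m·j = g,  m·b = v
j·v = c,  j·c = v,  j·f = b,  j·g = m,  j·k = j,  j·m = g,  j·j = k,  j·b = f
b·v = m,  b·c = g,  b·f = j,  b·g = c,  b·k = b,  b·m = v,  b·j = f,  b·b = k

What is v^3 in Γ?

c

v^1 = v
v^2 = v·v = j
v^3 = j·v = c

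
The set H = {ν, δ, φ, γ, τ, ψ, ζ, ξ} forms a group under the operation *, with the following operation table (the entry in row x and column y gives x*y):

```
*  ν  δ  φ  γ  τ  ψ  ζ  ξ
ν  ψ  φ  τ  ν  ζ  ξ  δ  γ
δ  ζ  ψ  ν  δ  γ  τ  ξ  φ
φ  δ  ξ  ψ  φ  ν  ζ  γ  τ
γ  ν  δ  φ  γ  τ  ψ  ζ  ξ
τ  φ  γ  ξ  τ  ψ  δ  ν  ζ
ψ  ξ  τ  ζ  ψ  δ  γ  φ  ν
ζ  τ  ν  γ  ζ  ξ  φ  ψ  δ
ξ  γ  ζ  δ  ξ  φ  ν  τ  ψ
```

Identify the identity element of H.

The identity e satisfies e*x = x for all x, so its row in the table reproduces the column headers.
Row γ reads: ν, δ, φ, γ, τ, ψ, ζ, ξ — exactly the header order. So γ is the identity.
(Structurally, H here is isomorphic to the quaternion group Q_8.)

γ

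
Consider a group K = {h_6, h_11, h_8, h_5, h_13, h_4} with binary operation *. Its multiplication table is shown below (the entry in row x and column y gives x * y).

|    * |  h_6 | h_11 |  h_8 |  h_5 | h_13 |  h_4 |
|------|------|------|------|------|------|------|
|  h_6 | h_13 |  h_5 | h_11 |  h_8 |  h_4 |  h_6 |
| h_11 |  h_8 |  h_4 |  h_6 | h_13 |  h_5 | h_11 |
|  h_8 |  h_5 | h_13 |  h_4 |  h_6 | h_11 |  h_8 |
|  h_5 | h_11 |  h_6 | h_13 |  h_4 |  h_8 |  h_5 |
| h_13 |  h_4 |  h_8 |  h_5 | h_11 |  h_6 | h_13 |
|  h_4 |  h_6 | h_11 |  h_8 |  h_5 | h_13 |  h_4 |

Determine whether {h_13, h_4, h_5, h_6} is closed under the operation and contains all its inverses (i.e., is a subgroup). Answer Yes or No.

No

h_6 * h_5 = h_8, which is not in {h_13, h_4, h_5, h_6}.
The subset is not closed under *, so it is not a subgroup.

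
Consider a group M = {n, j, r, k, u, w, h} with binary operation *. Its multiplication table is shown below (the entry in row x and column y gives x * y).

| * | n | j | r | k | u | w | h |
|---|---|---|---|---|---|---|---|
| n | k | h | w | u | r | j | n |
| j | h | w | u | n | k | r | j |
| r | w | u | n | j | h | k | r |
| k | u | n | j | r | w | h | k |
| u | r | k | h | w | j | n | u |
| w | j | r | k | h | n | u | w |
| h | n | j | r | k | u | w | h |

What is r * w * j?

r * w = k
k * j = n

n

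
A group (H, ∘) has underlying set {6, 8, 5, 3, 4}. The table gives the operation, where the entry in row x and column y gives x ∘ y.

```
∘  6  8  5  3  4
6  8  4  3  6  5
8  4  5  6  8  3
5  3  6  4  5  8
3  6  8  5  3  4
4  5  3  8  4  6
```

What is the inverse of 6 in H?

First locate the identity: row 3 matches the header, so 3 is the identity.
Scan row 6 for 3: 6 ∘ 5 = 3. Hence 6^(-1) = 5.

5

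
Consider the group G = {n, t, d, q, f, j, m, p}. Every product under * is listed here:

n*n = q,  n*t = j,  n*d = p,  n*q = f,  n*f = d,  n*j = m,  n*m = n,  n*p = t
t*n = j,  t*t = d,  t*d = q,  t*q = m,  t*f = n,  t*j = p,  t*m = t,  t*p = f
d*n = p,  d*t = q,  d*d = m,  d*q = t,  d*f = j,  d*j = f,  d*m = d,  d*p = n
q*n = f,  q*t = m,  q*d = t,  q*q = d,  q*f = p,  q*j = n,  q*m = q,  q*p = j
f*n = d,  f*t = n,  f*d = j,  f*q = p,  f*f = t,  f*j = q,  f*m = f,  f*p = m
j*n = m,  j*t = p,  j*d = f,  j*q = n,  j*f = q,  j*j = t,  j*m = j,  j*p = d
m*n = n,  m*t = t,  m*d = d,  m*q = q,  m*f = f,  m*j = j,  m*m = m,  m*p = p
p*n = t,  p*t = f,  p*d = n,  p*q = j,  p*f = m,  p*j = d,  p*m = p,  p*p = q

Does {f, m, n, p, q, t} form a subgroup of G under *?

No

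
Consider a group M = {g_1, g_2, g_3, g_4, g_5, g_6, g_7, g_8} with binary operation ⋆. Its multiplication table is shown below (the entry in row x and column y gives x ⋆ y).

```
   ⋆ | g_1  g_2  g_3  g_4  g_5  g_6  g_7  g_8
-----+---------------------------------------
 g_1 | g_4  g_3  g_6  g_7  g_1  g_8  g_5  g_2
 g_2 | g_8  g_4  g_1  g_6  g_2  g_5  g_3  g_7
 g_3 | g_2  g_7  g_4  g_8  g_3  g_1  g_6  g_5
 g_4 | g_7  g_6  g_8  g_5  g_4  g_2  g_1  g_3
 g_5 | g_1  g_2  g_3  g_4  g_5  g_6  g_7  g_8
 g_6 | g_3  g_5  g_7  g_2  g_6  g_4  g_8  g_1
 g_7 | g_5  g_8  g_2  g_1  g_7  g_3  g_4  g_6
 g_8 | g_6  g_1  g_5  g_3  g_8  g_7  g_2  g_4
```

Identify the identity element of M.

The identity e satisfies e ⋆ x = x for all x, so its row in the table reproduces the column headers.
Row g_5 reads: g_1, g_2, g_3, g_4, g_5, g_6, g_7, g_8 — exactly the header order. So g_5 is the identity.

g_5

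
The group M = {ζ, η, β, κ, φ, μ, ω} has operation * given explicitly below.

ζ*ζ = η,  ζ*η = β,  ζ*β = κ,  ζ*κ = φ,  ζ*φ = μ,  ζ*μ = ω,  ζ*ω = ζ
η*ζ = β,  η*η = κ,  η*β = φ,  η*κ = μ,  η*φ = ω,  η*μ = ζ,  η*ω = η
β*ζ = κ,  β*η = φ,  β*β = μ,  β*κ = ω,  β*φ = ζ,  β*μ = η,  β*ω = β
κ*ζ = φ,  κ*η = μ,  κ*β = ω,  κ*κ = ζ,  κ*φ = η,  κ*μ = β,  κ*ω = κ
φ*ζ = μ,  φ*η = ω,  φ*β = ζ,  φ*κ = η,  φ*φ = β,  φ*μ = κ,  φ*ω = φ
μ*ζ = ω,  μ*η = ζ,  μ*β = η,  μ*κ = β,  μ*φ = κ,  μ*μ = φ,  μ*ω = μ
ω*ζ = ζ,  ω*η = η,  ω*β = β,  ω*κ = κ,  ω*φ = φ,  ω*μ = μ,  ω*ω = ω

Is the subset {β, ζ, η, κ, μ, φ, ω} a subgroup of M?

Yes

{β, ζ, η, κ, μ, φ, ω} contains the identity ω.
Checking products: every product of two elements of {β, ζ, η, κ, μ, φ, ω} (read from the table) lies in {β, ζ, η, κ, μ, φ, ω}, so the set is closed.
In a finite group, a nonempty closed subset is a subgroup. So {β, ζ, η, κ, μ, φ, ω} ≤ M.
(Structurally, M here is isomorphic to the cyclic group Z_7.)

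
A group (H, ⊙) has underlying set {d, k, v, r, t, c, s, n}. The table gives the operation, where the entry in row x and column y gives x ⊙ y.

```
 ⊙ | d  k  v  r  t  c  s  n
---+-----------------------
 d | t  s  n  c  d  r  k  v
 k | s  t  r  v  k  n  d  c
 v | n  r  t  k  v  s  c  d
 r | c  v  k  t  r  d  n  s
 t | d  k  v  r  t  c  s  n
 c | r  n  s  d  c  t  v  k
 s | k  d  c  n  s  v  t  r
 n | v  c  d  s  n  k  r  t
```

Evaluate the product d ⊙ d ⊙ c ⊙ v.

s

d ⊙ d = t
t ⊙ c = c
c ⊙ v = s
(Structurally, H here is isomorphic to the elementary abelian group (Z_2)^3.)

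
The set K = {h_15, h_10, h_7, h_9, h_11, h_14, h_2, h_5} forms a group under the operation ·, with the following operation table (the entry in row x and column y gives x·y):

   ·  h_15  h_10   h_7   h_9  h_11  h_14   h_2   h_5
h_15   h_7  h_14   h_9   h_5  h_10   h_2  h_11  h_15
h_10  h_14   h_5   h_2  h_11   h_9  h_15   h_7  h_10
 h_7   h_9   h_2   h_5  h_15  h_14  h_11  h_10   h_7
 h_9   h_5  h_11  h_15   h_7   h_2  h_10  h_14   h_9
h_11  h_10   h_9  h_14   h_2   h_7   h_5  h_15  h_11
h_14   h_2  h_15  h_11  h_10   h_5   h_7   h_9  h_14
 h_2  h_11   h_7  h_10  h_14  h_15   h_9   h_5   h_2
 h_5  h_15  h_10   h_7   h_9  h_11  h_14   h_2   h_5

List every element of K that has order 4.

{h_11, h_14, h_15, h_9}

Identity is h_5. Compute the order of each non-identity element by repeated multiplication:
  h_15: h_15 → h_7 → h_9 → h_5  (order 4)
  h_10: h_10 → h_5  (order 2)
  h_7: h_7 → h_5  (order 2)
  h_9: h_9 → h_7 → h_15 → h_5  (order 4)
  h_11: h_11 → h_7 → h_14 → h_5  (order 4)
  h_14: h_14 → h_7 → h_11 → h_5  (order 4)
  h_2: h_2 → h_5  (order 2)
Elements of order 4: {h_11, h_14, h_15, h_9}.
(Structurally, K here is isomorphic to Z_2 x Z_4.)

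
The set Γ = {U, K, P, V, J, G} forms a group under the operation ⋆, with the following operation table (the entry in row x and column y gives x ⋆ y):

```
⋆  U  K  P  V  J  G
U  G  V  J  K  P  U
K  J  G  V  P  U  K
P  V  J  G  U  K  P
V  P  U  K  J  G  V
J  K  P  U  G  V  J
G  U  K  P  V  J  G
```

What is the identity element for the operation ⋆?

The identity e satisfies e ⋆ x = x for all x, so its row in the table reproduces the column headers.
Row G reads: U, K, P, V, J, G — exactly the header order. So G is the identity.
(Structurally, Γ here is isomorphic to the symmetric group S_3.)

G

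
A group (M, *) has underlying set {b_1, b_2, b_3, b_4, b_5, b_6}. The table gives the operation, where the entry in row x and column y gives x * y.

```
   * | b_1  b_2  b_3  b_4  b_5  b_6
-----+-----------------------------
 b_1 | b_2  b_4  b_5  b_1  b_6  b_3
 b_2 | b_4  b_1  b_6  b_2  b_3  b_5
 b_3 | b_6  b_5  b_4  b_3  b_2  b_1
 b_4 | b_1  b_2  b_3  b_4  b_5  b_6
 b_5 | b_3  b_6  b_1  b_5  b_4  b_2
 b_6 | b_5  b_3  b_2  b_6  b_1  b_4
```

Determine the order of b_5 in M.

2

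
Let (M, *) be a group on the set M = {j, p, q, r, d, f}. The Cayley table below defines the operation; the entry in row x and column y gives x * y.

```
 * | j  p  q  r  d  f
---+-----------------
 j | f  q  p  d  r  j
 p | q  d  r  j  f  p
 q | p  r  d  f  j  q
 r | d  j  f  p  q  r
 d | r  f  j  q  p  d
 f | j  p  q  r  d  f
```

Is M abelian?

Yes

Check whether the table is symmetric across its main diagonal.
Every entry (row x, col y) equals the entry (row y, col x), so M is abelian.
(In fact M ≅ the cyclic group Z_6.)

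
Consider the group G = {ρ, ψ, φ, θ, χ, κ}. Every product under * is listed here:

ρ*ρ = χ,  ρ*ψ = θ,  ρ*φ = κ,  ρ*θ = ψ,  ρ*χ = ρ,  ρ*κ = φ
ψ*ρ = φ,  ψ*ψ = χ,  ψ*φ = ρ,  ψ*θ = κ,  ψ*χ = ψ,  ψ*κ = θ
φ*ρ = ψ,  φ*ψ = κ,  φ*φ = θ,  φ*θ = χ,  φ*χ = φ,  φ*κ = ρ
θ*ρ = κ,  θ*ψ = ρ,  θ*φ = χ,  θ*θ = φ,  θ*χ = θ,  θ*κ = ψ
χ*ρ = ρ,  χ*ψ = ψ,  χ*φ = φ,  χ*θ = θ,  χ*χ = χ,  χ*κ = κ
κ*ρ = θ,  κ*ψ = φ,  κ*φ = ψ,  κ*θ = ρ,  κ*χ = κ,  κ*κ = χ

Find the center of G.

An element z is central iff its row equals its column in the table.
For φ: φ * ψ = κ ≠ ρ = ψ * φ, so φ ∉ Z.
Checking each element this way leaves Z(G) = {χ}.

{χ}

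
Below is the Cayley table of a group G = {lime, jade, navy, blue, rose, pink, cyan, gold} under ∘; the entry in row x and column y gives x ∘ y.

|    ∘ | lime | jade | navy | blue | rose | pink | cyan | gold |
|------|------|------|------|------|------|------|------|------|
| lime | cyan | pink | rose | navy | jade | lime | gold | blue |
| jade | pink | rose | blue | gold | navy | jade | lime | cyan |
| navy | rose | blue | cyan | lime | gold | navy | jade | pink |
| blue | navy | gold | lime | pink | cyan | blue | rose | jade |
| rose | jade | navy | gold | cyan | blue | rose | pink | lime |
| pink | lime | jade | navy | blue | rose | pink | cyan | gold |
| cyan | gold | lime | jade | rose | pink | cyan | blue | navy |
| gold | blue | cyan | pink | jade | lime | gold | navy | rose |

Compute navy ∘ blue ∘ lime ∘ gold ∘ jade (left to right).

blue

navy ∘ blue = lime
lime ∘ lime = cyan
cyan ∘ gold = navy
navy ∘ jade = blue
(Structurally, G here is isomorphic to the cyclic group Z_8.)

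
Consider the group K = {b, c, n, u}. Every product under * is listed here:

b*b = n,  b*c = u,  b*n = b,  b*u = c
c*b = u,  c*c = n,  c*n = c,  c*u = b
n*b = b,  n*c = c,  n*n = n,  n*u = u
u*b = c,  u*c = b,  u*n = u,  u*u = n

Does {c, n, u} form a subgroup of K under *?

No

u*c = b, which is not in {c, n, u}.
The subset is not closed under *, so it is not a subgroup.
(Structurally, K here is isomorphic to the Klein four-group V_4.)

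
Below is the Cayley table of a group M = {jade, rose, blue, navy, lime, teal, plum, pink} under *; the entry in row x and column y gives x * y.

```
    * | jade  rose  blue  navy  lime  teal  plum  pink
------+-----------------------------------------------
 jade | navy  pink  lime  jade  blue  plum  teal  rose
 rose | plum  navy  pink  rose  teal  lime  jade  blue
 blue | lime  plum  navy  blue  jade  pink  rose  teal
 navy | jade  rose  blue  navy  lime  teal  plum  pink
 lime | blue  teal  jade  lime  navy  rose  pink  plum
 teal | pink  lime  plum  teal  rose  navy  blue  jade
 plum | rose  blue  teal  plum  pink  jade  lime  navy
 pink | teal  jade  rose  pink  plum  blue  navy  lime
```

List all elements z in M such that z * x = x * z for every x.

{lime, navy}

An element z is central iff its row equals its column in the table.
For blue: blue * pink = teal ≠ rose = pink * blue, so blue ∉ Z.
Checking each element this way leaves Z(M) = {lime, navy}.
(Structurally, M here is isomorphic to the dihedral group D_4.)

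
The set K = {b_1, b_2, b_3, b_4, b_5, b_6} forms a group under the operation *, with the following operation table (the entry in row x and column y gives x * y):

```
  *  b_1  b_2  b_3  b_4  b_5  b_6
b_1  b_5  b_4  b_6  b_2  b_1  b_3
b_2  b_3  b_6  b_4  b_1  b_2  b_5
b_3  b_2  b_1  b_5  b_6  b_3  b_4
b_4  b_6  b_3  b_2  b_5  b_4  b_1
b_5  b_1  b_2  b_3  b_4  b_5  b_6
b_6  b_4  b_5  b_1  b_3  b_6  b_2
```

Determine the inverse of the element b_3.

b_3

First locate the identity: row b_5 matches the header, so b_5 is the identity.
Scan row b_3 for b_5: b_3 * b_3 = b_5. Hence b_3^(-1) = b_3.
(Structurally, K here is isomorphic to the symmetric group S_3.)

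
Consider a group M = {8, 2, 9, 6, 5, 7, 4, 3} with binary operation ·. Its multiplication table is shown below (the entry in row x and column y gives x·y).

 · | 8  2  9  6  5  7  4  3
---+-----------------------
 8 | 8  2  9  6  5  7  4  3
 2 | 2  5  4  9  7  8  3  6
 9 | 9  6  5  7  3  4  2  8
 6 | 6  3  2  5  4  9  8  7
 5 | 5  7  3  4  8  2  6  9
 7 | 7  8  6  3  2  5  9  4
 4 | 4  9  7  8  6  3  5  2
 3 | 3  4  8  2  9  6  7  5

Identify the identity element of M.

The identity e satisfies e·x = x for all x, so its row in the table reproduces the column headers.
Row 8 reads: 8, 2, 9, 6, 5, 7, 4, 3 — exactly the header order. So 8 is the identity.

8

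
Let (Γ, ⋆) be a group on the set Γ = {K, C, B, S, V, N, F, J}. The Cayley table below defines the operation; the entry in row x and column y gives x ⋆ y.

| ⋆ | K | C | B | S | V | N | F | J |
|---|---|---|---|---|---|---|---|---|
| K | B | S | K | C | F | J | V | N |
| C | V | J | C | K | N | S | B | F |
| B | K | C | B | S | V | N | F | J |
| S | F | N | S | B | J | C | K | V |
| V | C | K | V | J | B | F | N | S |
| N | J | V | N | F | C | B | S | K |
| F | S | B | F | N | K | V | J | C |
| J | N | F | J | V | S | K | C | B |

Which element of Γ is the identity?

The identity e satisfies e ⋆ x = x for all x, so its row in the table reproduces the column headers.
Row B reads: K, C, B, S, V, N, F, J — exactly the header order. So B is the identity.

B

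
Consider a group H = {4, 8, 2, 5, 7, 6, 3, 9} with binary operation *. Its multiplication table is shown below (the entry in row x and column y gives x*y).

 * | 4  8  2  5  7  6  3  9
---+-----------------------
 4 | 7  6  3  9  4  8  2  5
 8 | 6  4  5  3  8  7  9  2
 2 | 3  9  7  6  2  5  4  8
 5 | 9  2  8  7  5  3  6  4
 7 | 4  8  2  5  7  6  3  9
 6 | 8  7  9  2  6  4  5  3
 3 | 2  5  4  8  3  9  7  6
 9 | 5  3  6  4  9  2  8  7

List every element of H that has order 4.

Identity is 7. Compute the order of each non-identity element by repeated multiplication:
  4: 4 → 7  (order 2)
  8: 8 → 4 → 6 → 7  (order 4)
  2: 2 → 7  (order 2)
  5: 5 → 7  (order 2)
  6: 6 → 4 → 8 → 7  (order 4)
  3: 3 → 7  (order 2)
  9: 9 → 7  (order 2)
Elements of order 4: {6, 8}.

{6, 8}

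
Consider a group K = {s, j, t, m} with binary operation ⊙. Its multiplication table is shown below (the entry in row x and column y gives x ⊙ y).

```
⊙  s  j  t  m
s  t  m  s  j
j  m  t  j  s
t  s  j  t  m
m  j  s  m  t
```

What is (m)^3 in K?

m^1 = m
m^2 = m ⊙ m = t
m^3 = t ⊙ m = m

m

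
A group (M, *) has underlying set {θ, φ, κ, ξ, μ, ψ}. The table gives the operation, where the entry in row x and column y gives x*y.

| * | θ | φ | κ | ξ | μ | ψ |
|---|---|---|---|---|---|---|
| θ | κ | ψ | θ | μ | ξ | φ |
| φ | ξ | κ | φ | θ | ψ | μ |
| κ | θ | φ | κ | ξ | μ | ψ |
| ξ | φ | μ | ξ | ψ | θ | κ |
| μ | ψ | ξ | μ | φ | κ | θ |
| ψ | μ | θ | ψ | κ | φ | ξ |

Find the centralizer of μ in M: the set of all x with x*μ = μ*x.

{κ, μ}

Compare row μ with column μ entry by entry.
ξ*μ = θ but μ*ξ = φ, so ξ does not.
Collecting the elements that commute with μ: C(μ) = {κ, μ}.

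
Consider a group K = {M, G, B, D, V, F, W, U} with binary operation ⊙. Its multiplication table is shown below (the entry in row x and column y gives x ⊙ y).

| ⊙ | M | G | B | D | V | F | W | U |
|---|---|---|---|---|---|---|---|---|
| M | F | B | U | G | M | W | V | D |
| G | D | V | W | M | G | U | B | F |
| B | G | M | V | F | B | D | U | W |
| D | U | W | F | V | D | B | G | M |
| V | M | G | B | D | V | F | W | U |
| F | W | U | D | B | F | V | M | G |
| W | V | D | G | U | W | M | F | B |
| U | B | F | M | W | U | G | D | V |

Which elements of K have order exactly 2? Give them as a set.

{B, D, F, G, U}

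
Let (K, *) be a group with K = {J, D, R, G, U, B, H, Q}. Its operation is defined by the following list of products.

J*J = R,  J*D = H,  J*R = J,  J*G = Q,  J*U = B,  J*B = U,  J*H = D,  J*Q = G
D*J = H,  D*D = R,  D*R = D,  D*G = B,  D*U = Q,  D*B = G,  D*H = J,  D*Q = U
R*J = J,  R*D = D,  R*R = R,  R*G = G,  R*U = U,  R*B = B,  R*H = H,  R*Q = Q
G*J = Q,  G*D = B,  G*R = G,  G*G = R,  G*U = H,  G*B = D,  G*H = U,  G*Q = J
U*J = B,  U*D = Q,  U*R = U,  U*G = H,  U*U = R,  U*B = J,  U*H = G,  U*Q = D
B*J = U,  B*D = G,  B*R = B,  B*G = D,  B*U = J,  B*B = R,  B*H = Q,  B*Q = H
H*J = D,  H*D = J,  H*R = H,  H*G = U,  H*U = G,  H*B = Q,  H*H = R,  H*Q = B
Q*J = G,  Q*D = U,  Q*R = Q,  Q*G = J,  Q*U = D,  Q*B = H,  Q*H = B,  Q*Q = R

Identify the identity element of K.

The identity e satisfies e*x = x for all x, so its row in the table reproduces the column headers.
Row R reads: J, D, R, G, U, B, H, Q — exactly the header order. So R is the identity.
(Structurally, K here is isomorphic to the elementary abelian group (Z_2)^3.)

R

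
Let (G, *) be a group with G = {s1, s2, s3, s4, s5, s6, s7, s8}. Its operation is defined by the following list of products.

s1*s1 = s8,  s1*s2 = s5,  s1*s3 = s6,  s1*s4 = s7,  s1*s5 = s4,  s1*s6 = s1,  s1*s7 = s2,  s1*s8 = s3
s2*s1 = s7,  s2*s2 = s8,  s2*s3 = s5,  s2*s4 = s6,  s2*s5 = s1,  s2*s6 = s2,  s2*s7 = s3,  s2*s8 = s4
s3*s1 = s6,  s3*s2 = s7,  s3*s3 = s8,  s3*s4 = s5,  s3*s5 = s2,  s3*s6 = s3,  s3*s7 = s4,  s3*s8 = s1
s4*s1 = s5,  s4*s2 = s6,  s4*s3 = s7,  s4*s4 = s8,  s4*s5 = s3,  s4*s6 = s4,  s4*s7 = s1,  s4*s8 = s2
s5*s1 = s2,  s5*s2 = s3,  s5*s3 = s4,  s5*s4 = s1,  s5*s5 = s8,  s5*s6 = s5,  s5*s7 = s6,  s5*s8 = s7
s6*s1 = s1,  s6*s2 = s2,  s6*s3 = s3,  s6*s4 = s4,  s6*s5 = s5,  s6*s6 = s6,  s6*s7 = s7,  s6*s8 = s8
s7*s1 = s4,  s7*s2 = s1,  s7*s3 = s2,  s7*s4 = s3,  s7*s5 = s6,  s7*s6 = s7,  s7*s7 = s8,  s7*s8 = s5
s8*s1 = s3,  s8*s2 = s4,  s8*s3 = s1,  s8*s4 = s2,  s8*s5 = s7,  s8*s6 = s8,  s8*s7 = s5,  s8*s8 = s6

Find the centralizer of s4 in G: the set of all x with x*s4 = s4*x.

{s2, s4, s6, s8}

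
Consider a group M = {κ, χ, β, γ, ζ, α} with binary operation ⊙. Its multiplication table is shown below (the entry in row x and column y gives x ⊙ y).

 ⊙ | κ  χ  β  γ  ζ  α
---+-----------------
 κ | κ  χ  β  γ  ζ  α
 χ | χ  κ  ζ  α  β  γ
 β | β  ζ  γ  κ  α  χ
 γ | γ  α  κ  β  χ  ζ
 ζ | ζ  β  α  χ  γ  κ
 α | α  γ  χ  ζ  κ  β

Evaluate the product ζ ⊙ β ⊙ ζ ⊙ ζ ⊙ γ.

ζ ⊙ β = α
α ⊙ ζ = κ
κ ⊙ ζ = ζ
ζ ⊙ γ = χ

χ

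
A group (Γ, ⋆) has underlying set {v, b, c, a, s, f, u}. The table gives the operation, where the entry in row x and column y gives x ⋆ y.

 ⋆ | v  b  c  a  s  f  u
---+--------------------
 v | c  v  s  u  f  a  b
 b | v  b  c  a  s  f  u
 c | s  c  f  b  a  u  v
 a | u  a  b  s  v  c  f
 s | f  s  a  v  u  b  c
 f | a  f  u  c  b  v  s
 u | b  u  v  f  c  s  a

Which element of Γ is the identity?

b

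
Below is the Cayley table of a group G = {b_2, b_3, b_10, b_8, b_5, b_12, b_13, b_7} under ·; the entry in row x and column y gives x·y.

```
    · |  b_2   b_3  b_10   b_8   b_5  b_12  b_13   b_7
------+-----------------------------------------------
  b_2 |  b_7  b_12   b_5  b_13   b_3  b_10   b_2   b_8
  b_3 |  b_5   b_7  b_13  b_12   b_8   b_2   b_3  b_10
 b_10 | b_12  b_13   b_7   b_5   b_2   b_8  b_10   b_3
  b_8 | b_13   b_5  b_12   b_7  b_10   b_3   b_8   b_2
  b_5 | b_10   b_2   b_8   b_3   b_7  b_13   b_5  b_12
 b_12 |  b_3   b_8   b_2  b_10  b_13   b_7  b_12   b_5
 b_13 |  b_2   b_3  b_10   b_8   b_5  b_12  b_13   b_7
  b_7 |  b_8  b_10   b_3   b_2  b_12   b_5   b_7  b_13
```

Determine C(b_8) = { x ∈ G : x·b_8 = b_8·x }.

Compare row b_8 with column b_8 entry by entry.
b_2·b_8 = b_13 = b_8·b_2, so b_2 commutes with b_8.
b_12·b_8 = b_10 but b_8·b_12 = b_3, so b_12 does not.
Collecting the elements that commute with b_8: C(b_8) = {b_13, b_2, b_7, b_8}.

{b_13, b_2, b_7, b_8}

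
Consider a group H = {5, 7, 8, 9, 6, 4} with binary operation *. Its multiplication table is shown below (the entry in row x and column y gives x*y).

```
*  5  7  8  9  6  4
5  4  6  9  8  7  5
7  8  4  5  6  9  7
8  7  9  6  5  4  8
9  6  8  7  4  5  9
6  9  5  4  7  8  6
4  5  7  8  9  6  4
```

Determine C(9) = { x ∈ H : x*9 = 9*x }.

{4, 9}

Compare row 9 with column 9 entry by entry.
8*9 = 5 but 9*8 = 7, so 8 does not.
Collecting the elements that commute with 9: C(9) = {4, 9}.
(Structurally, H here is isomorphic to the symmetric group S_3.)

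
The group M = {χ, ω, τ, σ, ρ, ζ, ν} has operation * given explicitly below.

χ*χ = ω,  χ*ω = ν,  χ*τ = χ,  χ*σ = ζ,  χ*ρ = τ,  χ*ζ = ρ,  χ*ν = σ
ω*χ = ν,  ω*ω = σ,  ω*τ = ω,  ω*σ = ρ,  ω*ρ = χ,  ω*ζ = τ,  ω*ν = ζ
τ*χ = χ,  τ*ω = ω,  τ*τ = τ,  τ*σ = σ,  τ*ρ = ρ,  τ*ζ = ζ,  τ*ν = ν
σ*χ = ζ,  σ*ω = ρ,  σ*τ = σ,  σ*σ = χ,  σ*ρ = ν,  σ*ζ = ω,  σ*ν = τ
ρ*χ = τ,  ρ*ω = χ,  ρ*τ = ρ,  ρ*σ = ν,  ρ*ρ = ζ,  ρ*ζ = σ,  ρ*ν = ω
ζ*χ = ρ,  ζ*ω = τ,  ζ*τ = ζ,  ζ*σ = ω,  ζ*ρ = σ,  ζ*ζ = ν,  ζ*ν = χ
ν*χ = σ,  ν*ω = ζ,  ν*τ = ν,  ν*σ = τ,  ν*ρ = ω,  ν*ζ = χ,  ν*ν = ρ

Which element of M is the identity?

τ

The identity e satisfies e * x = x for all x, so its row in the table reproduces the column headers.
Row τ reads: χ, ω, τ, σ, ρ, ζ, ν — exactly the header order. So τ is the identity.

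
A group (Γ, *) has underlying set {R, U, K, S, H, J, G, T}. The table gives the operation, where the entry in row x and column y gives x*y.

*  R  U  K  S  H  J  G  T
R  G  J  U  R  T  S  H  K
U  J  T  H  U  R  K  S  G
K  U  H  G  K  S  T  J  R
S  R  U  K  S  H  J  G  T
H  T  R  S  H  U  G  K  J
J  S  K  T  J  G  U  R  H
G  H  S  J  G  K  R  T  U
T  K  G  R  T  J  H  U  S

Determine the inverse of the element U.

First locate the identity: row S matches the header, so S is the identity.
Scan row U for S: U*G = S. Hence U^(-1) = G.

G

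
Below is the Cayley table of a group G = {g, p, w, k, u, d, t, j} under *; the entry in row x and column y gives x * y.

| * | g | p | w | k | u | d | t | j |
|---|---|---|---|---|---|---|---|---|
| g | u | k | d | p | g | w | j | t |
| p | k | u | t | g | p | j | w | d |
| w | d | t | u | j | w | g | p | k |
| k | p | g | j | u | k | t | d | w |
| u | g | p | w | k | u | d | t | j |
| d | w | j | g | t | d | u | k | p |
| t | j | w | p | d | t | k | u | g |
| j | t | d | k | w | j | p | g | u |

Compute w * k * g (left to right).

t

w * k = j
j * g = t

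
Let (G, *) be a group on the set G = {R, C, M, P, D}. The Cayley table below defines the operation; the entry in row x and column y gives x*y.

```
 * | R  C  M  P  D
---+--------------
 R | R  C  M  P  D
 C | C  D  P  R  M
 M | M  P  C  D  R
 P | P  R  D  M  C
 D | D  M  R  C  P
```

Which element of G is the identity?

R

The identity e satisfies e*x = x for all x, so its row in the table reproduces the column headers.
Row R reads: R, C, M, P, D — exactly the header order. So R is the identity.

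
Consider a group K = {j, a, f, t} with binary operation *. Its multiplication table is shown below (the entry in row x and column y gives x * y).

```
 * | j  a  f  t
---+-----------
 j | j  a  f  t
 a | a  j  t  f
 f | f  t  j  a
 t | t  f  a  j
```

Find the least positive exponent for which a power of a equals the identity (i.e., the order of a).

The identity element is j (its row matches the header).
a^1 = a
a^2 = a * a = j
The first power of a equal to the identity is a^2, so ord(a) = 2.
(Structurally, K here is isomorphic to the Klein four-group V_4.)

2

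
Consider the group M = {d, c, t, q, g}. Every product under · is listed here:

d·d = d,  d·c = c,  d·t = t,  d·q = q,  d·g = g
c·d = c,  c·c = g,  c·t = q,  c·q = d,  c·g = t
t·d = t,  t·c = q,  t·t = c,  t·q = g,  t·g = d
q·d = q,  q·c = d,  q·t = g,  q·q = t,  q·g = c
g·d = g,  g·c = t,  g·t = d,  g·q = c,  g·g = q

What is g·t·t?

t

g·t = d
d·t = t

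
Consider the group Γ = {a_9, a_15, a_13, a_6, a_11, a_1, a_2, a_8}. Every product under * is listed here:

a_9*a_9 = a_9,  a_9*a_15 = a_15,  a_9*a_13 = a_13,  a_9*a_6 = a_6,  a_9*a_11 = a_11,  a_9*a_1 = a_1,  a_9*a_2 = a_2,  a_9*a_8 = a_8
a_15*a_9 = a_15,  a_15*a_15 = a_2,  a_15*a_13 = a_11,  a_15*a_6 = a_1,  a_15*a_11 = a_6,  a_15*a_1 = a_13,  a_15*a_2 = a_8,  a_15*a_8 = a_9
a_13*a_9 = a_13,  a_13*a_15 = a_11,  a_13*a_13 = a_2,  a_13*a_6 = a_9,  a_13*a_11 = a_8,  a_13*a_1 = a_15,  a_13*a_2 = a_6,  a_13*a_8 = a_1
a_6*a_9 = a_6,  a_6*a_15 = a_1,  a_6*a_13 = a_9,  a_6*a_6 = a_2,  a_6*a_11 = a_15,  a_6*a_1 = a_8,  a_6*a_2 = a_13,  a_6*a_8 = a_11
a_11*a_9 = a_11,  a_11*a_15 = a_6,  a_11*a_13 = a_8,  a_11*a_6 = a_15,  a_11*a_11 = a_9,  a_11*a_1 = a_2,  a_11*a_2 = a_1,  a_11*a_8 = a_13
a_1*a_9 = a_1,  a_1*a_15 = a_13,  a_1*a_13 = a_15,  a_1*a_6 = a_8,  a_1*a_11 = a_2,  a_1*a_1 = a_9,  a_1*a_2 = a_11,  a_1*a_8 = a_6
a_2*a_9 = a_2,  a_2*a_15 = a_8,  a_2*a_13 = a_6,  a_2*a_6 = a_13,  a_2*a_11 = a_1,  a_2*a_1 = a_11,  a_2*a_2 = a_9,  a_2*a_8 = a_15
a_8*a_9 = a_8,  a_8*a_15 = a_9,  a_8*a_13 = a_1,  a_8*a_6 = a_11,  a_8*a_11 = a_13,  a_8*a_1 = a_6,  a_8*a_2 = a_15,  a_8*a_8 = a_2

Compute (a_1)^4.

a_9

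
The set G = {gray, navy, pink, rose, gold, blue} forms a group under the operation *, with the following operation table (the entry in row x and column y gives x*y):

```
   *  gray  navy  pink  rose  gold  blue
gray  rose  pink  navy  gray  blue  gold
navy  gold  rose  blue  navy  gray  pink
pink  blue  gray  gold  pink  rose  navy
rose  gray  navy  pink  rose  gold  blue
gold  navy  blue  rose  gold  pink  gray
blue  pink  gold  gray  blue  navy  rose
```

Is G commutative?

pink*blue = navy but blue*pink = gray.
Since pink and blue do not commute, G is not abelian.

No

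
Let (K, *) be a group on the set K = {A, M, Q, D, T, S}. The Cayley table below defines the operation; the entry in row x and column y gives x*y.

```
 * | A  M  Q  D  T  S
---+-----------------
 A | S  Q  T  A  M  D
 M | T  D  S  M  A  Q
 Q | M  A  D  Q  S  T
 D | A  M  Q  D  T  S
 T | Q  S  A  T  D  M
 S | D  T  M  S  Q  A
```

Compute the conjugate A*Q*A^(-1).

M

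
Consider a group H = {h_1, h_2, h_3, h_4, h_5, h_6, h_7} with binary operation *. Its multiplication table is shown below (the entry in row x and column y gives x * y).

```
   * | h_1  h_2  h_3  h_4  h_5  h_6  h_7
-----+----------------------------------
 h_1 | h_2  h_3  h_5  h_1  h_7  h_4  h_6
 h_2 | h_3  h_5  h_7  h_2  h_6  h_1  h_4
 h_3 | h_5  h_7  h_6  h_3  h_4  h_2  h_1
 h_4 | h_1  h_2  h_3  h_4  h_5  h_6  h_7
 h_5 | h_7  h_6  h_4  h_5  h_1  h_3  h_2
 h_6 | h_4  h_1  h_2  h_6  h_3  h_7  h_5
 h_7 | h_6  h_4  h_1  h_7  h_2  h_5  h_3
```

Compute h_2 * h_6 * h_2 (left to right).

h_2 * h_6 = h_1
h_1 * h_2 = h_3

h_3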